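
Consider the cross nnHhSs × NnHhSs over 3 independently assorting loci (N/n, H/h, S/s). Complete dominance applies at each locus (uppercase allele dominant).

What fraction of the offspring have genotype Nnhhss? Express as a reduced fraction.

nnHhSs gametes: nHS×2, nHs×2, nhS×2, nhs×2
NnHhSs gametes: NHS×1, NHs×1, NhS×1, Nhs×1, nHS×1, nHs×1, nhS×1, nhs×1
nnHhSs×NnHhSs grid (8·8=64): NnHHSS=2 NnHHSs=4 NnHHss=2 NnHhSS=4 NnHhSs=8 NnHhss=4 NnhhSS=2 NnhhSs=4 Nnhhss=2 nnHHSS=2 nnHHSs=4 nnHHss=2 nnHhSS=4 nnHhSs=8 nnHhss=4 nnhhSS=2 nnhhSs=4 nnhhss=2
Nnhhss hits 2/64; gcd=2; 2÷2/64÷2 = 1/32

P(Nnhhss) = 1/32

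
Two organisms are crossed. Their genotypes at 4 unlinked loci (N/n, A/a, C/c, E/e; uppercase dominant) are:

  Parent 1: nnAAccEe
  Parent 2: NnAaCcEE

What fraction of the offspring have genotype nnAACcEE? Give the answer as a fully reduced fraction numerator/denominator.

P(nnAACcEE) = 1/16

nnAAccEe gametes: nAcE×8, nAce×8
NnAaCcEE gametes: NACE×2, NAcE×2, NaCE×2, NacE×2, nACE×2, nAcE×2, naCE×2, nacE×2
nnAAccEe×NnAaCcEE grid (16·16=256): NnAACcEE=16 NnAACcEe=16 NnAAccEE=16 NnAAccEe=16 NnAaCcEE=16 NnAaCcEe=16 NnAaccEE=16 NnAaccEe=16 nnAACcEE=16 nnAACcEe=16 nnAAccEE=16 nnAAccEe=16 nnAaCcEE=16 nnAaCcEe=16 nnAaccEE=16 nnAaccEe=16
nnAACcEE hits 16/256; gcd=16; 16÷16/256÷16 = 1/16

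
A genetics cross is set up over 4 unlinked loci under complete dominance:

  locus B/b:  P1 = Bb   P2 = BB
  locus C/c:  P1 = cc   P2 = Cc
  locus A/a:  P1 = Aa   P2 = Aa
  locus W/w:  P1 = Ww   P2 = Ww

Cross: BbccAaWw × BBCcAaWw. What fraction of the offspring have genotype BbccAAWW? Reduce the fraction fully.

BbccAaWw gametes: BcAW×2, BcAw×2, BcaW×2, Bcaw×2, bcAW×2, bcAw×2, bcaW×2, bcaw×2
BBCcAaWw gametes: BCAW×2, BCAw×2, BCaW×2, BCaw×2, BcAW×2, BcAw×2, BcaW×2, Bcaw×2
BbccAaWw×BBCcAaWw grid (16·16=256): BBCcAAWW=4 BBCcAAWw=8 BBCcAAww=4 BBCcAaWW=8 BBCcAaWw=16 BBCcAaww=8 BBCcaaWW=4 BBCcaaWw=8 BBCcaaww=4 BBccAAWW=4 BBccAAWw=8 BBccAAww=4 BBccAaWW=8 BBccAaWw=16 BBccAaww=8 BBccaaWW=4 BBccaaWw=8 BBccaaww=4 BbCcAAWW=4 BbCcAAWw=8 BbCcAAww=4 BbCcAaWW=8 BbCcAaWw=16 BbCcAaww=8 BbCcaaWW=4 BbCcaaWw=8 BbCcaaww=4 BbccAAWW=4 BbccAAWw=8 BbccAAww=4 BbccAaWW=8 BbccAaWw=16 BbccAaww=8 BbccaaWW=4 BbccaaWw=8 Bbccaaww=4
BbccAAWW hits 4/256; gcd=4; 4÷4/256÷4 = 1/64

P(BbccAAWW) = 1/64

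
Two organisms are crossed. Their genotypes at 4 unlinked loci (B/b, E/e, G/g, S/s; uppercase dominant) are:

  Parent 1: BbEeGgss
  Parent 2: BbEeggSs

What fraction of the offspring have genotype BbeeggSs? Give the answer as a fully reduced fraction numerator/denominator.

BbEeGgss gametes: BEGs×2, BEgs×2, BeGs×2, Begs×2, bEGs×2, bEgs×2, beGs×2, begs×2
BbEeggSs gametes: BEgS×2, BEgs×2, BegS×2, Begs×2, bEgS×2, bEgs×2, begS×2, begs×2
BbEeGgss×BbEeggSs grid (16·16=256): BBEEGgSs=4 BBEEGgss=4 BBEEggSs=4 BBEEggss=4 BBEeGgSs=8 BBEeGgss=8 BBEeggSs=8 BBEeggss=8 BBeeGgSs=4 BBeeGgss=4 BBeeggSs=4 BBeeggss=4 BbEEGgSs=8 BbEEGgss=8 BbEEggSs=8 BbEEggss=8 BbEeGgSs=16 BbEeGgss=16 BbEeggSs=16 BbEeggss=16 BbeeGgSs=8 BbeeGgss=8 BbeeggSs=8 Bbeeggss=8 bbEEGgSs=4 bbEEGgss=4 bbEEggSs=4 bbEEggss=4 bbEeGgSs=8 bbEeGgss=8 bbEeggSs=8 bbEeggss=8 bbeeGgSs=4 bbeeGgss=4 bbeeggSs=4 bbeeggss=4
BbeeggSs hits 8/256; gcd=8; 8÷8/256÷8 = 1/32

P(BbeeggSs) = 1/32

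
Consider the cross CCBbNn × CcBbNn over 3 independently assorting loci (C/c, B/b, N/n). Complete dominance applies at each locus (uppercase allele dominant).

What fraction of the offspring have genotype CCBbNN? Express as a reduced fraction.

CCBbNn gametes: CBN×2, CBn×2, CbN×2, Cbn×2
CcBbNn gametes: CBN×1, CBn×1, CbN×1, Cbn×1, cBN×1, cBn×1, cbN×1, cbn×1
CCBbNn×CcBbNn grid (8·8=64): CCBBNN=2 CCBBNn=4 CCBBnn=2 CCBbNN=4 CCBbNn=8 CCBbnn=4 CCbbNN=2 CCbbNn=4 CCbbnn=2 CcBBNN=2 CcBBNn=4 CcBBnn=2 CcBbNN=4 CcBbNn=8 CcBbnn=4 CcbbNN=2 CcbbNn=4 Ccbbnn=2
CCBbNN hits 4/64; gcd=4; 4÷4/64÷4 = 1/16

P(CCBbNN) = 1/16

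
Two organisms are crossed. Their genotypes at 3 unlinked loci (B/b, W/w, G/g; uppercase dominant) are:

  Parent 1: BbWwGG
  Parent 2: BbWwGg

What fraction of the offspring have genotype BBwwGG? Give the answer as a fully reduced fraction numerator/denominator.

P(BBwwGG) = 1/32

BbWwGG gametes: BWG×2, BwG×2, bWG×2, bwG×2
BbWwGg gametes: BWG×1, BWg×1, BwG×1, Bwg×1, bWG×1, bWg×1, bwG×1, bwg×1
BbWwGG×BbWwGg grid (8·8=64): BBWWGG=2 BBWWGg=2 BBWwGG=4 BBWwGg=4 BBwwGG=2 BBwwGg=2 BbWWGG=4 BbWWGg=4 BbWwGG=8 BbWwGg=8 BbwwGG=4 BbwwGg=4 bbWWGG=2 bbWWGg=2 bbWwGG=4 bbWwGg=4 bbwwGG=2 bbwwGg=2
BBwwGG hits 2/64; gcd=2; 2÷2/64÷2 = 1/32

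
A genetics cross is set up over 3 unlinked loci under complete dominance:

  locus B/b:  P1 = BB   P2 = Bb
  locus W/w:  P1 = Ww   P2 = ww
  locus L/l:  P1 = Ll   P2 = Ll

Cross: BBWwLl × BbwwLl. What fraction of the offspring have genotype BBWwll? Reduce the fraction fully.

P(BBWwll) = 1/16

BBWwLl gametes: BWL×2, BWl×2, BwL×2, Bwl×2
BbwwLl gametes: BwL×2, Bwl×2, bwL×2, bwl×2
BBWwLl×BbwwLl grid (8·8=64): BBWwLL=4 BBWwLl=8 BBWwll=4 BBwwLL=4 BBwwLl=8 BBwwll=4 BbWwLL=4 BbWwLl=8 BbWwll=4 BbwwLL=4 BbwwLl=8 Bbwwll=4
BBWwll hits 4/64; gcd=4; 4÷4/64÷4 = 1/16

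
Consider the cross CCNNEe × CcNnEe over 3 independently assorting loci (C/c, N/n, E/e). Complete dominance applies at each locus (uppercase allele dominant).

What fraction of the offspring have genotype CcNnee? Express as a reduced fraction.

P(CcNnee) = 1/16

CCNNEe gametes: CNE×4, CNe×4
CcNnEe gametes: CNE×1, CNe×1, CnE×1, Cne×1, cNE×1, cNe×1, cnE×1, cne×1
CCNNEe×CcNnEe grid (8·8=64): CCNNEE=4 CCNNEe=8 CCNNee=4 CCNnEE=4 CCNnEe=8 CCNnee=4 CcNNEE=4 CcNNEe=8 CcNNee=4 CcNnEE=4 CcNnEe=8 CcNnee=4
CcNnee hits 4/64; gcd=4; 4÷4/64÷4 = 1/16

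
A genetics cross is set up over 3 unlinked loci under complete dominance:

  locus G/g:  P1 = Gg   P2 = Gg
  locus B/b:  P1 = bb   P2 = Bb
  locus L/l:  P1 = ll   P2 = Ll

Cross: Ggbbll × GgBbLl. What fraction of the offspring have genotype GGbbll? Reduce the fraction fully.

Ggbbll gametes: Gbl×4, gbl×4
GgBbLl gametes: GBL×1, GBl×1, GbL×1, Gbl×1, gBL×1, gBl×1, gbL×1, gbl×1
Ggbbll×GgBbLl grid (8·8=64): GGBbLl=4 GGBbll=4 GGbbLl=4 GGbbll=4 GgBbLl=8 GgBbll=8 GgbbLl=8 Ggbbll=8 ggBbLl=4 ggBbll=4 ggbbLl=4 ggbbll=4
GGbbll hits 4/64; gcd=4; 4÷4/64÷4 = 1/16

P(GGbbll) = 1/16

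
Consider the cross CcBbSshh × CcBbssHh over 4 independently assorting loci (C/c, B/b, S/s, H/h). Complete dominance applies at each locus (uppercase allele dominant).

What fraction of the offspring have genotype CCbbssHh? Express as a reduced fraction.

P(CCbbssHh) = 1/64

CcBbSshh gametes: CBSh×2, CBsh×2, CbSh×2, Cbsh×2, cBSh×2, cBsh×2, cbSh×2, cbsh×2
CcBbssHh gametes: CBsH×2, CBsh×2, CbsH×2, Cbsh×2, cBsH×2, cBsh×2, cbsH×2, cbsh×2
CcBbSshh×CcBbssHh grid (16·16=256): CCBBSsHh=4 CCBBSshh=4 CCBBssHh=4 CCBBsshh=4 CCBbSsHh=8 CCBbSshh=8 CCBbssHh=8 CCBbsshh=8 CCbbSsHh=4 CCbbSshh=4 CCbbssHh=4 CCbbsshh=4 CcBBSsHh=8 CcBBSshh=8 CcBBssHh=8 CcBBsshh=8 CcBbSsHh=16 CcBbSshh=16 CcBbssHh=16 CcBbsshh=16 CcbbSsHh=8 CcbbSshh=8 CcbbssHh=8 Ccbbsshh=8 ccBBSsHh=4 ccBBSshh=4 ccBBssHh=4 ccBBsshh=4 ccBbSsHh=8 ccBbSshh=8 ccBbssHh=8 ccBbsshh=8 ccbbSsHh=4 ccbbSshh=4 ccbbssHh=4 ccbbsshh=4
CCbbssHh hits 4/256; gcd=4; 4÷4/256÷4 = 1/64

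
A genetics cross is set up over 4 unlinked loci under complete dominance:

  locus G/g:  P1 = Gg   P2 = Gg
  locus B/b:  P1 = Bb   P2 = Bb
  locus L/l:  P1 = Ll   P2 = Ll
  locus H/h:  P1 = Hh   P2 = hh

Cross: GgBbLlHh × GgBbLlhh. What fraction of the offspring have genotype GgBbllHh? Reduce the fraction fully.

P(GgBbllHh) = 1/32

GgBbLlHh gametes: GBLH×1, GBLh×1, GBlH×1, GBlh×1, GbLH×1, GbLh×1, GblH×1, Gblh×1, gBLH×1, gBLh×1, gBlH×1, gBlh×1, gbLH×1, gbLh×1, gblH×1, gblh×1
GgBbLlhh gametes: GBLh×2, GBlh×2, GbLh×2, Gblh×2, gBLh×2, gBlh×2, gbLh×2, gblh×2
GgBbLlHh×GgBbLlhh grid (16·16=256): GGBBLLHh=2 GGBBLLhh=2 GGBBLlHh=4 GGBBLlhh=4 GGBBllHh=2 GGBBllhh=2 GGBbLLHh=4 GGBbLLhh=4 GGBbLlHh=8 GGBbLlhh=8 GGBbllHh=4 GGBbllhh=4 GGbbLLHh=2 GGbbLLhh=2 GGbbLlHh=4 GGbbLlhh=4 GGbbllHh=2 GGbbllhh=2 GgBBLLHh=4 GgBBLLhh=4 GgBBLlHh=8 GgBBLlhh=8 GgBBllHh=4 GgBBllhh=4 GgBbLLHh=8 GgBbLLhh=8 GgBbLlHh=16 GgBbLlhh=16 GgBbllHh=8 GgBbllhh=8 GgbbLLHh=4 GgbbLLhh=4 GgbbLlHh=8 GgbbLlhh=8 GgbbllHh=4 Ggbbllhh=4 ggBBLLHh=2 ggBBLLhh=2 ggBBLlHh=4 ggBBLlhh=4 ggBBllHh=2 ggBBllhh=2 ggBbLLHh=4 ggBbLLhh=4 ggBbLlHh=8 ggBbLlhh=8 ggBbllHh=4 ggBbllhh=4 ggbbLLHh=2 ggbbLLhh=2 ggbbLlHh=4 ggbbLlhh=4 ggbbllHh=2 ggbbllhh=2
GgBbllHh hits 8/256; gcd=8; 8÷8/256÷8 = 1/32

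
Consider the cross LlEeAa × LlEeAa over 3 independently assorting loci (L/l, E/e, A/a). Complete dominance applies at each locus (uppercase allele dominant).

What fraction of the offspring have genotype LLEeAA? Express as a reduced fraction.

P(LLEeAA) = 1/32

LlEeAa gametes: LEA×1, LEa×1, LeA×1, Lea×1, lEA×1, lEa×1, leA×1, lea×1
LlEeAa gametes: LEA×1, LEa×1, LeA×1, Lea×1, lEA×1, lEa×1, leA×1, lea×1
LlEeAa×LlEeAa grid (8·8=64): LLEEAA=1 LLEEAa=2 LLEEaa=1 LLEeAA=2 LLEeAa=4 LLEeaa=2 LLeeAA=1 LLeeAa=2 LLeeaa=1 LlEEAA=2 LlEEAa=4 LlEEaa=2 LlEeAA=4 LlEeAa=8 LlEeaa=4 LleeAA=2 LleeAa=4 Lleeaa=2 llEEAA=1 llEEAa=2 llEEaa=1 llEeAA=2 llEeAa=4 llEeaa=2 lleeAA=1 lleeAa=2 lleeaa=1
LLEeAA hits 2/64; gcd=2; 2÷2/64÷2 = 1/32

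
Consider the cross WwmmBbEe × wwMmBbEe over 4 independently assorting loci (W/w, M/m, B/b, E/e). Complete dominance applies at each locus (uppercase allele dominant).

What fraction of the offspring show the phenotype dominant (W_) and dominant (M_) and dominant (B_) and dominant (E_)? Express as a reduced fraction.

WwmmBbEe gametes: WmBE×2, WmBe×2, WmbE×2, Wmbe×2, wmBE×2, wmBe×2, wmbE×2, wmbe×2
wwMmBbEe gametes: wMBE×2, wMBe×2, wMbE×2, wMbe×2, wmBE×2, wmBe×2, wmbE×2, wmbe×2
WwmmBbEe×wwMmBbEe grid (16·16=256): WwMmBBEE=4 WwMmBBEe=8 WwMmBBee=4 WwMmBbEE=8 WwMmBbEe=16 WwMmBbee=8 WwMmbbEE=4 WwMmbbEe=8 WwMmbbee=4 WwmmBBEE=4 WwmmBBEe=8 WwmmBBee=4 WwmmBbEE=8 WwmmBbEe=16 WwmmBbee=8 WwmmbbEE=4 WwmmbbEe=8 Wwmmbbee=4 wwMmBBEE=4 wwMmBBEe=8 wwMmBBee=4 wwMmBbEE=8 wwMmBbEe=16 wwMmBbee=8 wwMmbbEE=4 wwMmbbEe=8 wwMmbbee=4 wwmmBBEE=4 wwmmBBEe=8 wwmmBBee=4 wwmmBbEE=8 wwmmBbEe=16 wwmmBbee=8 wwmmbbEE=4 wwmmbbEe=8 wwmmbbee=4
W_ M_ B_ E_ hits 36/256; gcd=4; 36÷4/256÷4 = 9/64

P(W_ M_ B_ E_) = 9/64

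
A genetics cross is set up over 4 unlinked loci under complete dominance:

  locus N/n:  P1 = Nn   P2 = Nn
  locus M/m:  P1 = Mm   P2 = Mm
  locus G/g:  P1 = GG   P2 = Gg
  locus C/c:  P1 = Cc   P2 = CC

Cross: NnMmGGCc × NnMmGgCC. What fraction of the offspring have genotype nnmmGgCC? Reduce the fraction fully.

P(nnmmGgCC) = 1/64

NnMmGGCc gametes: NMGC×2, NMGc×2, NmGC×2, NmGc×2, nMGC×2, nMGc×2, nmGC×2, nmGc×2
NnMmGgCC gametes: NMGC×2, NMgC×2, NmGC×2, NmgC×2, nMGC×2, nMgC×2, nmGC×2, nmgC×2
NnMmGGCc×NnMmGgCC grid (16·16=256): NNMMGGCC=4 NNMMGGCc=4 NNMMGgCC=4 NNMMGgCc=4 NNMmGGCC=8 NNMmGGCc=8 NNMmGgCC=8 NNMmGgCc=8 NNmmGGCC=4 NNmmGGCc=4 NNmmGgCC=4 NNmmGgCc=4 NnMMGGCC=8 NnMMGGCc=8 NnMMGgCC=8 NnMMGgCc=8 NnMmGGCC=16 NnMmGGCc=16 NnMmGgCC=16 NnMmGgCc=16 NnmmGGCC=8 NnmmGGCc=8 NnmmGgCC=8 NnmmGgCc=8 nnMMGGCC=4 nnMMGGCc=4 nnMMGgCC=4 nnMMGgCc=4 nnMmGGCC=8 nnMmGGCc=8 nnMmGgCC=8 nnMmGgCc=8 nnmmGGCC=4 nnmmGGCc=4 nnmmGgCC=4 nnmmGgCc=4
nnmmGgCC hits 4/256; gcd=4; 4÷4/256÷4 = 1/64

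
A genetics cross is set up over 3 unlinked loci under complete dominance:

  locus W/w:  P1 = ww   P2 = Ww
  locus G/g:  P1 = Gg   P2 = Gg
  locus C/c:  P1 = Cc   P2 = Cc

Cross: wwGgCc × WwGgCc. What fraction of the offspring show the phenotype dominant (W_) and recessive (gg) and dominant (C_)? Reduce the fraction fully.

wwGgCc gametes: wGC×2, wGc×2, wgC×2, wgc×2
WwGgCc gametes: WGC×1, WGc×1, WgC×1, Wgc×1, wGC×1, wGc×1, wgC×1, wgc×1
wwGgCc×WwGgCc grid (8·8=64): WwGGCC=2 WwGGCc=4 WwGGcc=2 WwGgCC=4 WwGgCc=8 WwGgcc=4 WwggCC=2 WwggCc=4 Wwggcc=2 wwGGCC=2 wwGGCc=4 wwGGcc=2 wwGgCC=4 wwGgCc=8 wwGgcc=4 wwggCC=2 wwggCc=4 wwggcc=2
W_ gg C_ hits 6/64; gcd=2; 6÷2/64÷2 = 3/32

P(W_ gg C_) = 3/32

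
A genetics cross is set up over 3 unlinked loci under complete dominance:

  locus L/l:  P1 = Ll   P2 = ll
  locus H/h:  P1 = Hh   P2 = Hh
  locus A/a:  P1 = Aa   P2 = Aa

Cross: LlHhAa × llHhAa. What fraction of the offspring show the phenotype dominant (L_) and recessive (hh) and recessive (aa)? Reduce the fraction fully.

P(L_ hh aa) = 1/32

LlHhAa gametes: LHA×1, LHa×1, LhA×1, Lha×1, lHA×1, lHa×1, lhA×1, lha×1
llHhAa gametes: lHA×2, lHa×2, lhA×2, lha×2
LlHhAa×llHhAa grid (8·8=64): LlHHAA=2 LlHHAa=4 LlHHaa=2 LlHhAA=4 LlHhAa=8 LlHhaa=4 LlhhAA=2 LlhhAa=4 Llhhaa=2 llHHAA=2 llHHAa=4 llHHaa=2 llHhAA=4 llHhAa=8 llHhaa=4 llhhAA=2 llhhAa=4 llhhaa=2
L_ hh aa hits 2/64; gcd=2; 2÷2/64÷2 = 1/32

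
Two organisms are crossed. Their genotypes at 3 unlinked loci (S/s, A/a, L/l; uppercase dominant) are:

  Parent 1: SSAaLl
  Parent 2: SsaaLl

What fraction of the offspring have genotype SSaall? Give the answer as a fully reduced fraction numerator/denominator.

P(SSaall) = 1/16

SSAaLl gametes: SAL×2, SAl×2, SaL×2, Sal×2
SsaaLl gametes: SaL×2, Sal×2, saL×2, sal×2
SSAaLl×SsaaLl grid (8·8=64): SSAaLL=4 SSAaLl=8 SSAall=4 SSaaLL=4 SSaaLl=8 SSaall=4 SsAaLL=4 SsAaLl=8 SsAall=4 SsaaLL=4 SsaaLl=8 Ssaall=4
SSaall hits 4/64; gcd=4; 4÷4/64÷4 = 1/16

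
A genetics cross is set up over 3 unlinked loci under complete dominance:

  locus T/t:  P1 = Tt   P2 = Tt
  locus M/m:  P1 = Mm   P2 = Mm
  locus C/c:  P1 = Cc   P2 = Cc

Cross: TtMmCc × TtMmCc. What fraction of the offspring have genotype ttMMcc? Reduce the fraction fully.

TtMmCc gametes: TMC×1, TMc×1, TmC×1, Tmc×1, tMC×1, tMc×1, tmC×1, tmc×1
TtMmCc gametes: TMC×1, TMc×1, TmC×1, Tmc×1, tMC×1, tMc×1, tmC×1, tmc×1
TtMmCc×TtMmCc grid (8·8=64): TTMMCC=1 TTMMCc=2 TTMMcc=1 TTMmCC=2 TTMmCc=4 TTMmcc=2 TTmmCC=1 TTmmCc=2 TTmmcc=1 TtMMCC=2 TtMMCc=4 TtMMcc=2 TtMmCC=4 TtMmCc=8 TtMmcc=4 TtmmCC=2 TtmmCc=4 Ttmmcc=2 ttMMCC=1 ttMMCc=2 ttMMcc=1 ttMmCC=2 ttMmCc=4 ttMmcc=2 ttmmCC=1 ttmmCc=2 ttmmcc=1
ttMMcc hits 1/64; gcd=1; 1÷1/64÷1 = 1/64

P(ttMMcc) = 1/64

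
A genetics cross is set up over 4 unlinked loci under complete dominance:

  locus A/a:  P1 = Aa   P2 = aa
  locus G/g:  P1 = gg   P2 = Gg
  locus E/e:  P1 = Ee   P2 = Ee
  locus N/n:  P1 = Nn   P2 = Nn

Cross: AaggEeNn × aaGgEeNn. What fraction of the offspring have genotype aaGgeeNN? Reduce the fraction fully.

P(aaGgeeNN) = 1/64

AaggEeNn gametes: AgEN×2, AgEn×2, AgeN×2, Agen×2, agEN×2, agEn×2, ageN×2, agen×2
aaGgEeNn gametes: aGEN×2, aGEn×2, aGeN×2, aGen×2, agEN×2, agEn×2, ageN×2, agen×2
AaggEeNn×aaGgEeNn grid (16·16=256): AaGgEENN=4 AaGgEENn=8 AaGgEEnn=4 AaGgEeNN=8 AaGgEeNn=16 AaGgEenn=8 AaGgeeNN=4 AaGgeeNn=8 AaGgeenn=4 AaggEENN=4 AaggEENn=8 AaggEEnn=4 AaggEeNN=8 AaggEeNn=16 AaggEenn=8 AaggeeNN=4 AaggeeNn=8 Aaggeenn=4 aaGgEENN=4 aaGgEENn=8 aaGgEEnn=4 aaGgEeNN=8 aaGgEeNn=16 aaGgEenn=8 aaGgeeNN=4 aaGgeeNn=8 aaGgeenn=4 aaggEENN=4 aaggEENn=8 aaggEEnn=4 aaggEeNN=8 aaggEeNn=16 aaggEenn=8 aaggeeNN=4 aaggeeNn=8 aaggeenn=4
aaGgeeNN hits 4/256; gcd=4; 4÷4/256÷4 = 1/64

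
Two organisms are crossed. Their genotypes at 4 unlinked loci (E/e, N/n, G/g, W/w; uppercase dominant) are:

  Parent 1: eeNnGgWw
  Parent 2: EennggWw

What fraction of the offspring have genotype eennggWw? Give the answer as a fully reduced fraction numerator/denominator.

eeNnGgWw gametes: eNGW×2, eNGw×2, eNgW×2, eNgw×2, enGW×2, enGw×2, engW×2, engw×2
EennggWw gametes: EngW×4, Engw×4, engW×4, engw×4
eeNnGgWw×EennggWw grid (16·16=256): EeNnGgWW=8 EeNnGgWw=16 EeNnGgww=8 EeNnggWW=8 EeNnggWw=16 EeNnggww=8 EennGgWW=8 EennGgWw=16 EennGgww=8 EennggWW=8 EennggWw=16 Eennggww=8 eeNnGgWW=8 eeNnGgWw=16 eeNnGgww=8 eeNnggWW=8 eeNnggWw=16 eeNnggww=8 eennGgWW=8 eennGgWw=16 eennGgww=8 eennggWW=8 eennggWw=16 eennggww=8
eennggWw hits 16/256; gcd=16; 16÷16/256÷16 = 1/16

P(eennggWw) = 1/16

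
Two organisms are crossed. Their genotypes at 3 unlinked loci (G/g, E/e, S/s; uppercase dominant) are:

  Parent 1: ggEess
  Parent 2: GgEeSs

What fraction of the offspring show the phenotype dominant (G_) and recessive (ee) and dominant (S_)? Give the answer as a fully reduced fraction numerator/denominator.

ggEess gametes: gEs×4, ges×4
GgEeSs gametes: GES×1, GEs×1, GeS×1, Ges×1, gES×1, gEs×1, geS×1, ges×1
ggEess×GgEeSs grid (8·8=64): GgEESs=4 GgEEss=4 GgEeSs=8 GgEess=8 GgeeSs=4 Ggeess=4 ggEESs=4 ggEEss=4 ggEeSs=8 ggEess=8 ggeeSs=4 ggeess=4
G_ ee S_ hits 4/64; gcd=4; 4÷4/64÷4 = 1/16

P(G_ ee S_) = 1/16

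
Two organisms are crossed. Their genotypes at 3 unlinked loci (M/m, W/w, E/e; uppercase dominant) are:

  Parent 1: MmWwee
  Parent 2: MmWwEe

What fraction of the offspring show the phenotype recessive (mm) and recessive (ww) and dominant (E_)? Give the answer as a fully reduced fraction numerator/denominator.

MmWwee gametes: MWe×2, Mwe×2, mWe×2, mwe×2
MmWwEe gametes: MWE×1, MWe×1, MwE×1, Mwe×1, mWE×1, mWe×1, mwE×1, mwe×1
MmWwee×MmWwEe grid (8·8=64): MMWWEe=2 MMWWee=2 MMWwEe=4 MMWwee=4 MMwwEe=2 MMwwee=2 MmWWEe=4 MmWWee=4 MmWwEe=8 MmWwee=8 MmwwEe=4 Mmwwee=4 mmWWEe=2 mmWWee=2 mmWwEe=4 mmWwee=4 mmwwEe=2 mmwwee=2
mm ww E_ hits 2/64; gcd=2; 2÷2/64÷2 = 1/32

P(mm ww E_) = 1/32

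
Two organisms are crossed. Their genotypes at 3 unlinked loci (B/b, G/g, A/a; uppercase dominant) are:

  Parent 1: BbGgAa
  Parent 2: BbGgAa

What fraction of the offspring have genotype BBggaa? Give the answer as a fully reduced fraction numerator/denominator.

P(BBggaa) = 1/64

BbGgAa gametes: BGA×1, BGa×1, BgA×1, Bga×1, bGA×1, bGa×1, bgA×1, bga×1
BbGgAa gametes: BGA×1, BGa×1, BgA×1, Bga×1, bGA×1, bGa×1, bgA×1, bga×1
BbGgAa×BbGgAa grid (8·8=64): BBGGAA=1 BBGGAa=2 BBGGaa=1 BBGgAA=2 BBGgAa=4 BBGgaa=2 BBggAA=1 BBggAa=2 BBggaa=1 BbGGAA=2 BbGGAa=4 BbGGaa=2 BbGgAA=4 BbGgAa=8 BbGgaa=4 BbggAA=2 BbggAa=4 Bbggaa=2 bbGGAA=1 bbGGAa=2 bbGGaa=1 bbGgAA=2 bbGgAa=4 bbGgaa=2 bbggAA=1 bbggAa=2 bbggaa=1
BBggaa hits 1/64; gcd=1; 1÷1/64÷1 = 1/64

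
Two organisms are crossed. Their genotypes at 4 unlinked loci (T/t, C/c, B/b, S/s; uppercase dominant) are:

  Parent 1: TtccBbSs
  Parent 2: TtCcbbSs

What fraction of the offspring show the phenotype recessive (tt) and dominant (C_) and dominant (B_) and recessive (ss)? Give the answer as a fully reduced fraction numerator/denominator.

TtccBbSs gametes: TcBS×2, TcBs×2, TcbS×2, Tcbs×2, tcBS×2, tcBs×2, tcbS×2, tcbs×2
TtCcbbSs gametes: TCbS×2, TCbs×2, TcbS×2, Tcbs×2, tCbS×2, tCbs×2, tcbS×2, tcbs×2
TtccBbSs×TtCcbbSs grid (16·16=256): TTCcBbSS=4 TTCcBbSs=8 TTCcBbss=4 TTCcbbSS=4 TTCcbbSs=8 TTCcbbss=4 TTccBbSS=4 TTccBbSs=8 TTccBbss=4 TTccbbSS=4 TTccbbSs=8 TTccbbss=4 TtCcBbSS=8 TtCcBbSs=16 TtCcBbss=8 TtCcbbSS=8 TtCcbbSs=16 TtCcbbss=8 TtccBbSS=8 TtccBbSs=16 TtccBbss=8 TtccbbSS=8 TtccbbSs=16 Ttccbbss=8 ttCcBbSS=4 ttCcBbSs=8 ttCcBbss=4 ttCcbbSS=4 ttCcbbSs=8 ttCcbbss=4 ttccBbSS=4 ttccBbSs=8 ttccBbss=4 ttccbbSS=4 ttccbbSs=8 ttccbbss=4
tt C_ B_ ss hits 4/256; gcd=4; 4÷4/256÷4 = 1/64

P(tt C_ B_ ss) = 1/64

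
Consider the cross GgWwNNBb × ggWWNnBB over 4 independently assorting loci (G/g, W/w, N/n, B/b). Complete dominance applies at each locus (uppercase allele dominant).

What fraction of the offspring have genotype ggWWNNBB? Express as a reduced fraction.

GgWwNNBb gametes: GWNB×2, GWNb×2, GwNB×2, GwNb×2, gWNB×2, gWNb×2, gwNB×2, gwNb×2
ggWWNnBB gametes: gWNB×8, gWnB×8
GgWwNNBb×ggWWNnBB grid (16·16=256): GgWWNNBB=16 GgWWNNBb=16 GgWWNnBB=16 GgWWNnBb=16 GgWwNNBB=16 GgWwNNBb=16 GgWwNnBB=16 GgWwNnBb=16 ggWWNNBB=16 ggWWNNBb=16 ggWWNnBB=16 ggWWNnBb=16 ggWwNNBB=16 ggWwNNBb=16 ggWwNnBB=16 ggWwNnBb=16
ggWWNNBB hits 16/256; gcd=16; 16÷16/256÷16 = 1/16

P(ggWWNNBB) = 1/16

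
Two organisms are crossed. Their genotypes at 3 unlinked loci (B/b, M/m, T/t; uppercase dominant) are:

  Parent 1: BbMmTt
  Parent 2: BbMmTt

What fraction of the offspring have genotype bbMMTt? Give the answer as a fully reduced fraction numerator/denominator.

BbMmTt gametes: BMT×1, BMt×1, BmT×1, Bmt×1, bMT×1, bMt×1, bmT×1, bmt×1
BbMmTt gametes: BMT×1, BMt×1, BmT×1, Bmt×1, bMT×1, bMt×1, bmT×1, bmt×1
BbMmTt×BbMmTt grid (8·8=64): BBMMTT=1 BBMMTt=2 BBMMtt=1 BBMmTT=2 BBMmTt=4 BBMmtt=2 BBmmTT=1 BBmmTt=2 BBmmtt=1 BbMMTT=2 BbMMTt=4 BbMMtt=2 BbMmTT=4 BbMmTt=8 BbMmtt=4 BbmmTT=2 BbmmTt=4 Bbmmtt=2 bbMMTT=1 bbMMTt=2 bbMMtt=1 bbMmTT=2 bbMmTt=4 bbMmtt=2 bbmmTT=1 bbmmTt=2 bbmmtt=1
bbMMTt hits 2/64; gcd=2; 2÷2/64÷2 = 1/32

P(bbMMTt) = 1/32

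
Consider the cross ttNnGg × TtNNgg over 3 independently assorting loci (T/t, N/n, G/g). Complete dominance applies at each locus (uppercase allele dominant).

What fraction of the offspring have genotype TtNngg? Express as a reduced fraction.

ttNnGg gametes: tNG×2, tNg×2, tnG×2, tng×2
TtNNgg gametes: TNg×4, tNg×4
ttNnGg×TtNNgg grid (8·8=64): TtNNGg=8 TtNNgg=8 TtNnGg=8 TtNngg=8 ttNNGg=8 ttNNgg=8 ttNnGg=8 ttNngg=8
TtNngg hits 8/64; gcd=8; 8÷8/64÷8 = 1/8

P(TtNngg) = 1/8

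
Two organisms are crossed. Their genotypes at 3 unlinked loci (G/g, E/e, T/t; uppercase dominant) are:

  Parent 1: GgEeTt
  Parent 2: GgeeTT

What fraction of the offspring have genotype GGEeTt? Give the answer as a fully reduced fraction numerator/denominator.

GgEeTt gametes: GET×1, GEt×1, GeT×1, Get×1, gET×1, gEt×1, geT×1, get×1
GgeeTT gametes: GeT×4, geT×4
GgEeTt×GgeeTT grid (8·8=64): GGEeTT=4 GGEeTt=4 GGeeTT=4 GGeeTt=4 GgEeTT=8 GgEeTt=8 GgeeTT=8 GgeeTt=8 ggEeTT=4 ggEeTt=4 ggeeTT=4 ggeeTt=4
GGEeTt hits 4/64; gcd=4; 4÷4/64÷4 = 1/16

P(GGEeTt) = 1/16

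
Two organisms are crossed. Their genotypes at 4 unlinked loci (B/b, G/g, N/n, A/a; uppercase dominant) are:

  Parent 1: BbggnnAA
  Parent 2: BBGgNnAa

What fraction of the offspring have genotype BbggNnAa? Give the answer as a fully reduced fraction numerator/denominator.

P(BbggNnAa) = 1/16

BbggnnAA gametes: BgnA×8, bgnA×8
BBGgNnAa gametes: BGNA×2, BGNa×2, BGnA×2, BGna×2, BgNA×2, BgNa×2, BgnA×2, Bgna×2
BbggnnAA×BBGgNnAa grid (16·16=256): BBGgNnAA=16 BBGgNnAa=16 BBGgnnAA=16 BBGgnnAa=16 BBggNnAA=16 BBggNnAa=16 BBggnnAA=16 BBggnnAa=16 BbGgNnAA=16 BbGgNnAa=16 BbGgnnAA=16 BbGgnnAa=16 BbggNnAA=16 BbggNnAa=16 BbggnnAA=16 BbggnnAa=16
BbggNnAa hits 16/256; gcd=16; 16÷16/256÷16 = 1/16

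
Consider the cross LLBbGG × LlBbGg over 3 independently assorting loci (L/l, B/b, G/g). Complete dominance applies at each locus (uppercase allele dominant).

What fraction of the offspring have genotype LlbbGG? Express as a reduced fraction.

LLBbGG gametes: LBG×4, LbG×4
LlBbGg gametes: LBG×1, LBg×1, LbG×1, Lbg×1, lBG×1, lBg×1, lbG×1, lbg×1
LLBbGG×LlBbGg grid (8·8=64): LLBBGG=4 LLBBGg=4 LLBbGG=8 LLBbGg=8 LLbbGG=4 LLbbGg=4 LlBBGG=4 LlBBGg=4 LlBbGG=8 LlBbGg=8 LlbbGG=4 LlbbGg=4
LlbbGG hits 4/64; gcd=4; 4÷4/64÷4 = 1/16

P(LlbbGG) = 1/16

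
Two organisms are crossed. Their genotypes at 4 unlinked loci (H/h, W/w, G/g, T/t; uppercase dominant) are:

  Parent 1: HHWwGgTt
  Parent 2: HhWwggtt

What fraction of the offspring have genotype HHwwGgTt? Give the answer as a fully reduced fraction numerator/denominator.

P(HHwwGgTt) = 1/32

HHWwGgTt gametes: HWGT×2, HWGt×2, HWgT×2, HWgt×2, HwGT×2, HwGt×2, HwgT×2, Hwgt×2
HhWwggtt gametes: HWgt×4, Hwgt×4, hWgt×4, hwgt×4
HHWwGgTt×HhWwggtt grid (16·16=256): HHWWGgTt=8 HHWWGgtt=8 HHWWggTt=8 HHWWggtt=8 HHWwGgTt=16 HHWwGgtt=16 HHWwggTt=16 HHWwggtt=16 HHwwGgTt=8 HHwwGgtt=8 HHwwggTt=8 HHwwggtt=8 HhWWGgTt=8 HhWWGgtt=8 HhWWggTt=8 HhWWggtt=8 HhWwGgTt=16 HhWwGgtt=16 HhWwggTt=16 HhWwggtt=16 HhwwGgTt=8 HhwwGgtt=8 HhwwggTt=8 Hhwwggtt=8
HHwwGgTt hits 8/256; gcd=8; 8÷8/256÷8 = 1/32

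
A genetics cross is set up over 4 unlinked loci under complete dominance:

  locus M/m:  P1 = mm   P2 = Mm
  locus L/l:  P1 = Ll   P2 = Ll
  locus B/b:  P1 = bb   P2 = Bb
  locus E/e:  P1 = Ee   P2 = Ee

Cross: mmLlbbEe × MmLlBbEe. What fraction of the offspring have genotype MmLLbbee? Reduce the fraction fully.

mmLlbbEe gametes: mLbE×4, mLbe×4, mlbE×4, mlbe×4
MmLlBbEe gametes: MLBE×1, MLBe×1, MLbE×1, MLbe×1, MlBE×1, MlBe×1, MlbE×1, Mlbe×1, mLBE×1, mLBe×1, mLbE×1, mLbe×1, mlBE×1, mlBe×1, mlbE×1, mlbe×1
mmLlbbEe×MmLlBbEe grid (16·16=256): MmLLBbEE=4 MmLLBbEe=8 MmLLBbee=4 MmLLbbEE=4 MmLLbbEe=8 MmLLbbee=4 MmLlBbEE=8 MmLlBbEe=16 MmLlBbee=8 MmLlbbEE=8 MmLlbbEe=16 MmLlbbee=8 MmllBbEE=4 MmllBbEe=8 MmllBbee=4 MmllbbEE=4 MmllbbEe=8 Mmllbbee=4 mmLLBbEE=4 mmLLBbEe=8 mmLLBbee=4 mmLLbbEE=4 mmLLbbEe=8 mmLLbbee=4 mmLlBbEE=8 mmLlBbEe=16 mmLlBbee=8 mmLlbbEE=8 mmLlbbEe=16 mmLlbbee=8 mmllBbEE=4 mmllBbEe=8 mmllBbee=4 mmllbbEE=4 mmllbbEe=8 mmllbbee=4
MmLLbbee hits 4/256; gcd=4; 4÷4/256÷4 = 1/64

P(MmLLbbee) = 1/64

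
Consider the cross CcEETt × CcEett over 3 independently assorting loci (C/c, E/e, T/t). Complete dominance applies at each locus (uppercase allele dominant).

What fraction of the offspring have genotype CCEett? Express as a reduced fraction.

P(CCEett) = 1/16

CcEETt gametes: CET×2, CEt×2, cET×2, cEt×2
CcEett gametes: CEt×2, Cet×2, cEt×2, cet×2
CcEETt×CcEett grid (8·8=64): CCEETt=4 CCEEtt=4 CCEeTt=4 CCEett=4 CcEETt=8 CcEEtt=8 CcEeTt=8 CcEett=8 ccEETt=4 ccEEtt=4 ccEeTt=4 ccEett=4
CCEett hits 4/64; gcd=4; 4÷4/64÷4 = 1/16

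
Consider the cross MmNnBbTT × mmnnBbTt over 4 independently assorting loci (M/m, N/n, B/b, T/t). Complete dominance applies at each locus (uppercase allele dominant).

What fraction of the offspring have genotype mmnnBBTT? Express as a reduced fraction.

MmNnBbTT gametes: MNBT×2, MNbT×2, MnBT×2, MnbT×2, mNBT×2, mNbT×2, mnBT×2, mnbT×2
mmnnBbTt gametes: mnBT×4, mnBt×4, mnbT×4, mnbt×4
MmNnBbTT×mmnnBbTt grid (16·16=256): MmNnBBTT=8 MmNnBBTt=8 MmNnBbTT=16 MmNnBbTt=16 MmNnbbTT=8 MmNnbbTt=8 MmnnBBTT=8 MmnnBBTt=8 MmnnBbTT=16 MmnnBbTt=16 MmnnbbTT=8 MmnnbbTt=8 mmNnBBTT=8 mmNnBBTt=8 mmNnBbTT=16 mmNnBbTt=16 mmNnbbTT=8 mmNnbbTt=8 mmnnBBTT=8 mmnnBBTt=8 mmnnBbTT=16 mmnnBbTt=16 mmnnbbTT=8 mmnnbbTt=8
mmnnBBTT hits 8/256; gcd=8; 8÷8/256÷8 = 1/32

P(mmnnBBTT) = 1/32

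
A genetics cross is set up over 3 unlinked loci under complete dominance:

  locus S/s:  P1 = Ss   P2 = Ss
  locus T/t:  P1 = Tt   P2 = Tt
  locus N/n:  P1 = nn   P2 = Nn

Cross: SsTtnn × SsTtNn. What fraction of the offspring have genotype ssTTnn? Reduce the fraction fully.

P(ssTTnn) = 1/32

SsTtnn gametes: STn×2, Stn×2, sTn×2, stn×2
SsTtNn gametes: STN×1, STn×1, StN×1, Stn×1, sTN×1, sTn×1, stN×1, stn×1
SsTtnn×SsTtNn grid (8·8=64): SSTTNn=2 SSTTnn=2 SSTtNn=4 SSTtnn=4 SSttNn=2 SSttnn=2 SsTTNn=4 SsTTnn=4 SsTtNn=8 SsTtnn=8 SsttNn=4 Ssttnn=4 ssTTNn=2 ssTTnn=2 ssTtNn=4 ssTtnn=4 ssttNn=2 ssttnn=2
ssTTnn hits 2/64; gcd=2; 2÷2/64÷2 = 1/32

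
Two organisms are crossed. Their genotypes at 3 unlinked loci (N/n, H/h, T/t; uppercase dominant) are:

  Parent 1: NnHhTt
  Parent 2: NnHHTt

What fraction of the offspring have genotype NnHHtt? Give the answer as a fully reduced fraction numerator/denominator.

P(NnHHtt) = 1/16

NnHhTt gametes: NHT×1, NHt×1, NhT×1, Nht×1, nHT×1, nHt×1, nhT×1, nht×1
NnHHTt gametes: NHT×2, NHt×2, nHT×2, nHt×2
NnHhTt×NnHHTt grid (8·8=64): NNHHTT=2 NNHHTt=4 NNHHtt=2 NNHhTT=2 NNHhTt=4 NNHhtt=2 NnHHTT=4 NnHHTt=8 NnHHtt=4 NnHhTT=4 NnHhTt=8 NnHhtt=4 nnHHTT=2 nnHHTt=4 nnHHtt=2 nnHhTT=2 nnHhTt=4 nnHhtt=2
NnHHtt hits 4/64; gcd=4; 4÷4/64÷4 = 1/16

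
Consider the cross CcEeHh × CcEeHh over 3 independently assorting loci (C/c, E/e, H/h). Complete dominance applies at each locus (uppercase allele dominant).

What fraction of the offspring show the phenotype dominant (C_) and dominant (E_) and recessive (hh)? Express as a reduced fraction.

P(C_ E_ hh) = 9/64

CcEeHh gametes: CEH×1, CEh×1, CeH×1, Ceh×1, cEH×1, cEh×1, ceH×1, ceh×1
CcEeHh gametes: CEH×1, CEh×1, CeH×1, Ceh×1, cEH×1, cEh×1, ceH×1, ceh×1
CcEeHh×CcEeHh grid (8·8=64): CCEEHH=1 CCEEHh=2 CCEEhh=1 CCEeHH=2 CCEeHh=4 CCEehh=2 CCeeHH=1 CCeeHh=2 CCeehh=1 CcEEHH=2 CcEEHh=4 CcEEhh=2 CcEeHH=4 CcEeHh=8 CcEehh=4 CceeHH=2 CceeHh=4 Cceehh=2 ccEEHH=1 ccEEHh=2 ccEEhh=1 ccEeHH=2 ccEeHh=4 ccEehh=2 cceeHH=1 cceeHh=2 cceehh=1
C_ E_ hh hits 9/64; gcd=1; 9÷1/64÷1 = 9/64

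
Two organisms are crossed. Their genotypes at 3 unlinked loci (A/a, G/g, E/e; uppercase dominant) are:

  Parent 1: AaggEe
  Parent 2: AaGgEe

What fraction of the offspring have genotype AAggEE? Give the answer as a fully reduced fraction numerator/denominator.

AaggEe gametes: AgE×2, Age×2, agE×2, age×2
AaGgEe gametes: AGE×1, AGe×1, AgE×1, Age×1, aGE×1, aGe×1, agE×1, age×1
AaggEe×AaGgEe grid (8·8=64): AAGgEE=2 AAGgEe=4 AAGgee=2 AAggEE=2 AAggEe=4 AAggee=2 AaGgEE=4 AaGgEe=8 AaGgee=4 AaggEE=4 AaggEe=8 Aaggee=4 aaGgEE=2 aaGgEe=4 aaGgee=2 aaggEE=2 aaggEe=4 aaggee=2
AAggEE hits 2/64; gcd=2; 2÷2/64÷2 = 1/32

P(AAggEE) = 1/32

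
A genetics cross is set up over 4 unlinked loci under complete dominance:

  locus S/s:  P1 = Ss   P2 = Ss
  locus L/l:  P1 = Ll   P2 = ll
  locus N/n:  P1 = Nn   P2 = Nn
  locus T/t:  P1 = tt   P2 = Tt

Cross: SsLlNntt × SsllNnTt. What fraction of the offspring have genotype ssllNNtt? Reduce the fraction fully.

P(ssllNNtt) = 1/64

SsLlNntt gametes: SLNt×2, SLnt×2, SlNt×2, Slnt×2, sLNt×2, sLnt×2, slNt×2, slnt×2
SsllNnTt gametes: SlNT×2, SlNt×2, SlnT×2, Slnt×2, slNT×2, slNt×2, slnT×2, slnt×2
SsLlNntt×SsllNnTt grid (16·16=256): SSLlNNTt=4 SSLlNNtt=4 SSLlNnTt=8 SSLlNntt=8 SSLlnnTt=4 SSLlnntt=4 SSllNNTt=4 SSllNNtt=4 SSllNnTt=8 SSllNntt=8 SSllnnTt=4 SSllnntt=4 SsLlNNTt=8 SsLlNNtt=8 SsLlNnTt=16 SsLlNntt=16 SsLlnnTt=8 SsLlnntt=8 SsllNNTt=8 SsllNNtt=8 SsllNnTt=16 SsllNntt=16 SsllnnTt=8 Ssllnntt=8 ssLlNNTt=4 ssLlNNtt=4 ssLlNnTt=8 ssLlNntt=8 ssLlnnTt=4 ssLlnntt=4 ssllNNTt=4 ssllNNtt=4 ssllNnTt=8 ssllNntt=8 ssllnnTt=4 ssllnntt=4
ssllNNtt hits 4/256; gcd=4; 4÷4/256÷4 = 1/64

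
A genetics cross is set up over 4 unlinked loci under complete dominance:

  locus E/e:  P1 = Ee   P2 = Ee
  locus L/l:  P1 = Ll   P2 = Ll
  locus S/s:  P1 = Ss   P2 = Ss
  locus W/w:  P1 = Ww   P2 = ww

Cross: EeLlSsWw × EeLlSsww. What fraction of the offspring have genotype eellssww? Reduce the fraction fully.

P(eellssww) = 1/128

EeLlSsWw gametes: ELSW×1, ELSw×1, ELsW×1, ELsw×1, ElSW×1, ElSw×1, ElsW×1, Elsw×1, eLSW×1, eLSw×1, eLsW×1, eLsw×1, elSW×1, elSw×1, elsW×1, elsw×1
EeLlSsww gametes: ELSw×2, ELsw×2, ElSw×2, Elsw×2, eLSw×2, eLsw×2, elSw×2, elsw×2
EeLlSsWw×EeLlSsww grid (16·16=256): EELLSSWw=2 EELLSSww=2 EELLSsWw=4 EELLSsww=4 EELLssWw=2 EELLssww=2 EELlSSWw=4 EELlSSww=4 EELlSsWw=8 EELlSsww=8 EELlssWw=4 EELlssww=4 EEllSSWw=2 EEllSSww=2 EEllSsWw=4 EEllSsww=4 EEllssWw=2 EEllssww=2 EeLLSSWw=4 EeLLSSww=4 EeLLSsWw=8 EeLLSsww=8 EeLLssWw=4 EeLLssww=4 EeLlSSWw=8 EeLlSSww=8 EeLlSsWw=16 EeLlSsww=16 EeLlssWw=8 EeLlssww=8 EellSSWw=4 EellSSww=4 EellSsWw=8 EellSsww=8 EellssWw=4 Eellssww=4 eeLLSSWw=2 eeLLSSww=2 eeLLSsWw=4 eeLLSsww=4 eeLLssWw=2 eeLLssww=2 eeLlSSWw=4 eeLlSSww=4 eeLlSsWw=8 eeLlSsww=8 eeLlssWw=4 eeLlssww=4 eellSSWw=2 eellSSww=2 eellSsWw=4 eellSsww=4 eellssWw=2 eellssww=2
eellssww hits 2/256; gcd=2; 2÷2/256÷2 = 1/128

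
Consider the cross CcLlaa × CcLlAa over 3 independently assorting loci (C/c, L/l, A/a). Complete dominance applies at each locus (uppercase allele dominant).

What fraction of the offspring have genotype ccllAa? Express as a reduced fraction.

CcLlaa gametes: CLa×2, Cla×2, cLa×2, cla×2
CcLlAa gametes: CLA×1, CLa×1, ClA×1, Cla×1, cLA×1, cLa×1, clA×1, cla×1
CcLlaa×CcLlAa grid (8·8=64): CCLLAa=2 CCLLaa=2 CCLlAa=4 CCLlaa=4 CCllAa=2 CCllaa=2 CcLLAa=4 CcLLaa=4 CcLlAa=8 CcLlaa=8 CcllAa=4 Ccllaa=4 ccLLAa=2 ccLLaa=2 ccLlAa=4 ccLlaa=4 ccllAa=2 ccllaa=2
ccllAa hits 2/64; gcd=2; 2÷2/64÷2 = 1/32

P(ccllAa) = 1/32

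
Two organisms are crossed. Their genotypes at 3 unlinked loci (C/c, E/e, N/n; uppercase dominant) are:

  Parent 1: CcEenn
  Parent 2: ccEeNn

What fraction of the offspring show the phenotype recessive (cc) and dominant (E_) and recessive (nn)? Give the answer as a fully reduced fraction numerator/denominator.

P(cc E_ nn) = 3/16

CcEenn gametes: CEn×2, Cen×2, cEn×2, cen×2
ccEeNn gametes: cEN×2, cEn×2, ceN×2, cen×2
CcEenn×ccEeNn grid (8·8=64): CcEENn=4 CcEEnn=4 CcEeNn=8 CcEenn=8 CceeNn=4 Cceenn=4 ccEENn=4 ccEEnn=4 ccEeNn=8 ccEenn=8 cceeNn=4 cceenn=4
cc E_ nn hits 12/64; gcd=4; 12÷4/64÷4 = 3/16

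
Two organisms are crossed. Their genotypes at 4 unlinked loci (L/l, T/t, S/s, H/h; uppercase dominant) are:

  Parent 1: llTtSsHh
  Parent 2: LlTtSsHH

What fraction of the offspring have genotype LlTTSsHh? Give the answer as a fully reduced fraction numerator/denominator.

P(LlTTSsHh) = 1/32

llTtSsHh gametes: lTSH×2, lTSh×2, lTsH×2, lTsh×2, ltSH×2, ltSh×2, ltsH×2, ltsh×2
LlTtSsHH gametes: LTSH×2, LTsH×2, LtSH×2, LtsH×2, lTSH×2, lTsH×2, ltSH×2, ltsH×2
llTtSsHh×LlTtSsHH grid (16·16=256): LlTTSSHH=4 LlTTSSHh=4 LlTTSsHH=8 LlTTSsHh=8 LlTTssHH=4 LlTTssHh=4 LlTtSSHH=8 LlTtSSHh=8 LlTtSsHH=16 LlTtSsHh=16 LlTtssHH=8 LlTtssHh=8 LlttSSHH=4 LlttSSHh=4 LlttSsHH=8 LlttSsHh=8 LlttssHH=4 LlttssHh=4 llTTSSHH=4 llTTSSHh=4 llTTSsHH=8 llTTSsHh=8 llTTssHH=4 llTTssHh=4 llTtSSHH=8 llTtSSHh=8 llTtSsHH=16 llTtSsHh=16 llTtssHH=8 llTtssHh=8 llttSSHH=4 llttSSHh=4 llttSsHH=8 llttSsHh=8 llttssHH=4 llttssHh=4
LlTTSsHh hits 8/256; gcd=8; 8÷8/256÷8 = 1/32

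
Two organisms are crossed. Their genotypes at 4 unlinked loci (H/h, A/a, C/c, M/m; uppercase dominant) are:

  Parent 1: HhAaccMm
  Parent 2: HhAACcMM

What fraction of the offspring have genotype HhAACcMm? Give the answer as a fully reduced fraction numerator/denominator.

HhAaccMm gametes: HAcM×2, HAcm×2, HacM×2, Hacm×2, hAcM×2, hAcm×2, hacM×2, hacm×2
HhAACcMM gametes: HACM×4, HAcM×4, hACM×4, hAcM×4
HhAaccMm×HhAACcMM grid (16·16=256): HHAACcMM=8 HHAACcMm=8 HHAAccMM=8 HHAAccMm=8 HHAaCcMM=8 HHAaCcMm=8 HHAaccMM=8 HHAaccMm=8 HhAACcMM=16 HhAACcMm=16 HhAAccMM=16 HhAAccMm=16 HhAaCcMM=16 HhAaCcMm=16 HhAaccMM=16 HhAaccMm=16 hhAACcMM=8 hhAACcMm=8 hhAAccMM=8 hhAAccMm=8 hhAaCcMM=8 hhAaCcMm=8 hhAaccMM=8 hhAaccMm=8
HhAACcMm hits 16/256; gcd=16; 16÷16/256÷16 = 1/16

P(HhAACcMm) = 1/16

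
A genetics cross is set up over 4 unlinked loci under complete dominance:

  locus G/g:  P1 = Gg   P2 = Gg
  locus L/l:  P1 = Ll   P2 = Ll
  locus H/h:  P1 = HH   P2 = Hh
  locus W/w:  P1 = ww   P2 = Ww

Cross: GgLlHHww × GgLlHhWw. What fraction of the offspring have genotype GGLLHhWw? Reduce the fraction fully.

P(GGLLHhWw) = 1/64

GgLlHHww gametes: GLHw×4, GlHw×4, gLHw×4, glHw×4
GgLlHhWw gametes: GLHW×1, GLHw×1, GLhW×1, GLhw×1, GlHW×1, GlHw×1, GlhW×1, Glhw×1, gLHW×1, gLHw×1, gLhW×1, gLhw×1, glHW×1, glHw×1, glhW×1, glhw×1
GgLlHHww×GgLlHhWw grid (16·16=256): GGLLHHWw=4 GGLLHHww=4 GGLLHhWw=4 GGLLHhww=4 GGLlHHWw=8 GGLlHHww=8 GGLlHhWw=8 GGLlHhww=8 GGllHHWw=4 GGllHHww=4 GGllHhWw=4 GGllHhww=4 GgLLHHWw=8 GgLLHHww=8 GgLLHhWw=8 GgLLHhww=8 GgLlHHWw=16 GgLlHHww=16 GgLlHhWw=16 GgLlHhww=16 GgllHHWw=8 GgllHHww=8 GgllHhWw=8 GgllHhww=8 ggLLHHWw=4 ggLLHHww=4 ggLLHhWw=4 ggLLHhww=4 ggLlHHWw=8 ggLlHHww=8 ggLlHhWw=8 ggLlHhww=8 ggllHHWw=4 ggllHHww=4 ggllHhWw=4 ggllHhww=4
GGLLHhWw hits 4/256; gcd=4; 4÷4/256÷4 = 1/64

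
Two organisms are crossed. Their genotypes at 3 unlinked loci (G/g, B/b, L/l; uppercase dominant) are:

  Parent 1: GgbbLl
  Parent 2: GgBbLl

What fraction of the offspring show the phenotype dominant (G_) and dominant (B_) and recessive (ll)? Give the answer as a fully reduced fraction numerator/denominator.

GgbbLl gametes: GbL×2, Gbl×2, gbL×2, gbl×2
GgBbLl gametes: GBL×1, GBl×1, GbL×1, Gbl×1, gBL×1, gBl×1, gbL×1, gbl×1
GgbbLl×GgBbLl grid (8·8=64): GGBbLL=2 GGBbLl=4 GGBbll=2 GGbbLL=2 GGbbLl=4 GGbbll=2 GgBbLL=4 GgBbLl=8 GgBbll=4 GgbbLL=4 GgbbLl=8 Ggbbll=4 ggBbLL=2 ggBbLl=4 ggBbll=2 ggbbLL=2 ggbbLl=4 ggbbll=2
G_ B_ ll hits 6/64; gcd=2; 6÷2/64÷2 = 3/32

P(G_ B_ ll) = 3/32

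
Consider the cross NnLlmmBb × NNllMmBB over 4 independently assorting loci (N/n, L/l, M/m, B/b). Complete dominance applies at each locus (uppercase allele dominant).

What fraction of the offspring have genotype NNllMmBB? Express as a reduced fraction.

P(NNllMmBB) = 1/16

NnLlmmBb gametes: NLmB×2, NLmb×2, NlmB×2, Nlmb×2, nLmB×2, nLmb×2, nlmB×2, nlmb×2
NNllMmBB gametes: NlMB×8, NlmB×8
NnLlmmBb×NNllMmBB grid (16·16=256): NNLlMmBB=16 NNLlMmBb=16 NNLlmmBB=16 NNLlmmBb=16 NNllMmBB=16 NNllMmBb=16 NNllmmBB=16 NNllmmBb=16 NnLlMmBB=16 NnLlMmBb=16 NnLlmmBB=16 NnLlmmBb=16 NnllMmBB=16 NnllMmBb=16 NnllmmBB=16 NnllmmBb=16
NNllMmBB hits 16/256; gcd=16; 16÷16/256÷16 = 1/16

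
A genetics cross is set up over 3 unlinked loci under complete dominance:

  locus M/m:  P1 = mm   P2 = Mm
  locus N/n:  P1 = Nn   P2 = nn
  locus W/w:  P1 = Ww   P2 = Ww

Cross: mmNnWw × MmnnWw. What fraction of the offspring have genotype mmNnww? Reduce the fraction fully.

mmNnWw gametes: mNW×2, mNw×2, mnW×2, mnw×2
MmnnWw gametes: MnW×2, Mnw×2, mnW×2, mnw×2
mmNnWw×MmnnWw grid (8·8=64): MmNnWW=4 MmNnWw=8 MmNnww=4 MmnnWW=4 MmnnWw=8 Mmnnww=4 mmNnWW=4 mmNnWw=8 mmNnww=4 mmnnWW=4 mmnnWw=8 mmnnww=4
mmNnww hits 4/64; gcd=4; 4÷4/64÷4 = 1/16

P(mmNnww) = 1/16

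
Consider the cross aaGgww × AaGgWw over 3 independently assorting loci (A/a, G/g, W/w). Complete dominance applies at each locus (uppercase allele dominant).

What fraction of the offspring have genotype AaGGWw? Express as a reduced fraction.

P(AaGGWw) = 1/16

aaGgww gametes: aGw×4, agw×4
AaGgWw gametes: AGW×1, AGw×1, AgW×1, Agw×1, aGW×1, aGw×1, agW×1, agw×1
aaGgww×AaGgWw grid (8·8=64): AaGGWw=4 AaGGww=4 AaGgWw=8 AaGgww=8 AaggWw=4 Aaggww=4 aaGGWw=4 aaGGww=4 aaGgWw=8 aaGgww=8 aaggWw=4 aaggww=4
AaGGWw hits 4/64; gcd=4; 4÷4/64÷4 = 1/16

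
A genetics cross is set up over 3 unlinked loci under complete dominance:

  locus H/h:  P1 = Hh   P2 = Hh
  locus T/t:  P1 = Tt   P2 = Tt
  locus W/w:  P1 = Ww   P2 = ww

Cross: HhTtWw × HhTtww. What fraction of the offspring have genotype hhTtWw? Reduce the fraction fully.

P(hhTtWw) = 1/16

HhTtWw gametes: HTW×1, HTw×1, HtW×1, Htw×1, hTW×1, hTw×1, htW×1, htw×1
HhTtww gametes: HTw×2, Htw×2, hTw×2, htw×2
HhTtWw×HhTtww grid (8·8=64): HHTTWw=2 HHTTww=2 HHTtWw=4 HHTtww=4 HHttWw=2 HHttww=2 HhTTWw=4 HhTTww=4 HhTtWw=8 HhTtww=8 HhttWw=4 Hhttww=4 hhTTWw=2 hhTTww=2 hhTtWw=4 hhTtww=4 hhttWw=2 hhttww=2
hhTtWw hits 4/64; gcd=4; 4÷4/64÷4 = 1/16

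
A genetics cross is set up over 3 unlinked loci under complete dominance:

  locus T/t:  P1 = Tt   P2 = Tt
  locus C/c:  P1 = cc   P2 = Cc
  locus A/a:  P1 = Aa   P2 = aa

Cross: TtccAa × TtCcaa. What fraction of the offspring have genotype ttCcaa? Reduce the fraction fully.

TtccAa gametes: TcA×2, Tca×2, tcA×2, tca×2
TtCcaa gametes: TCa×2, Tca×2, tCa×2, tca×2
TtccAa×TtCcaa grid (8·8=64): TTCcAa=4 TTCcaa=4 TTccAa=4 TTccaa=4 TtCcAa=8 TtCcaa=8 TtccAa=8 Ttccaa=8 ttCcAa=4 ttCcaa=4 ttccAa=4 ttccaa=4
ttCcaa hits 4/64; gcd=4; 4÷4/64÷4 = 1/16

P(ttCcaa) = 1/16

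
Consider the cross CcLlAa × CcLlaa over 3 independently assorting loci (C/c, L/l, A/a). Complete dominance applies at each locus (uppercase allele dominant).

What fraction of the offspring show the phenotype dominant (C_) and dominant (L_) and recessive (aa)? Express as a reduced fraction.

CcLlAa gametes: CLA×1, CLa×1, ClA×1, Cla×1, cLA×1, cLa×1, clA×1, cla×1
CcLlaa gametes: CLa×2, Cla×2, cLa×2, cla×2
CcLlAa×CcLlaa grid (8·8=64): CCLLAa=2 CCLLaa=2 CCLlAa=4 CCLlaa=4 CCllAa=2 CCllaa=2 CcLLAa=4 CcLLaa=4 CcLlAa=8 CcLlaa=8 CcllAa=4 Ccllaa=4 ccLLAa=2 ccLLaa=2 ccLlAa=4 ccLlaa=4 ccllAa=2 ccllaa=2
C_ L_ aa hits 18/64; gcd=2; 18÷2/64÷2 = 9/32

P(C_ L_ aa) = 9/32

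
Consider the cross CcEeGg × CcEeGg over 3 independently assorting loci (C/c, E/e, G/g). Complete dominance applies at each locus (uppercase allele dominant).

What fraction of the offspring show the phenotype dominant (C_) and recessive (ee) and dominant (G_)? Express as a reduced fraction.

P(C_ ee G_) = 9/64

CcEeGg gametes: CEG×1, CEg×1, CeG×1, Ceg×1, cEG×1, cEg×1, ceG×1, ceg×1
CcEeGg gametes: CEG×1, CEg×1, CeG×1, Ceg×1, cEG×1, cEg×1, ceG×1, ceg×1
CcEeGg×CcEeGg grid (8·8=64): CCEEGG=1 CCEEGg=2 CCEEgg=1 CCEeGG=2 CCEeGg=4 CCEegg=2 CCeeGG=1 CCeeGg=2 CCeegg=1 CcEEGG=2 CcEEGg=4 CcEEgg=2 CcEeGG=4 CcEeGg=8 CcEegg=4 CceeGG=2 CceeGg=4 Cceegg=2 ccEEGG=1 ccEEGg=2 ccEEgg=1 ccEeGG=2 ccEeGg=4 ccEegg=2 cceeGG=1 cceeGg=2 cceegg=1
C_ ee G_ hits 9/64; gcd=1; 9÷1/64÷1 = 9/64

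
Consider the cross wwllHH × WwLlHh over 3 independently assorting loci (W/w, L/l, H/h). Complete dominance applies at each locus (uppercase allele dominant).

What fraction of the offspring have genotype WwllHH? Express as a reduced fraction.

P(WwllHH) = 1/8

wwllHH gametes: wlH×8
WwLlHh gametes: WLH×1, WLh×1, WlH×1, Wlh×1, wLH×1, wLh×1, wlH×1, wlh×1
wwllHH×WwLlHh grid (8·8=64): WwLlHH=8 WwLlHh=8 WwllHH=8 WwllHh=8 wwLlHH=8 wwLlHh=8 wwllHH=8 wwllHh=8
WwllHH hits 8/64; gcd=8; 8÷8/64÷8 = 1/8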